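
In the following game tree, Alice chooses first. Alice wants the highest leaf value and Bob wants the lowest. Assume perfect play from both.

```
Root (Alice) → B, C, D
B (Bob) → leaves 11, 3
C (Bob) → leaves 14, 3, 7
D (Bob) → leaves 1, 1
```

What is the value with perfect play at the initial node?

B (Bob): min(11, 3) = 3
C (Bob): min(14, 3, 7) = 3
D (Bob): min(1, 1) = 1
Root (Alice): max(3, 3, 1) = 3

3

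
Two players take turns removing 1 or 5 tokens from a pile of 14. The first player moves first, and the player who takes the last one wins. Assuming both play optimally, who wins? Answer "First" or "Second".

Second

Compute winning (W) and losing (L) positions by backward induction:
i:   0  1  2  3  4  5  6  7  8  9 10 11 12 13 14
     L  W  L  W  L  W  L  W  L  W  L  W  L  W  L
Position 14 is L, so the second player wins.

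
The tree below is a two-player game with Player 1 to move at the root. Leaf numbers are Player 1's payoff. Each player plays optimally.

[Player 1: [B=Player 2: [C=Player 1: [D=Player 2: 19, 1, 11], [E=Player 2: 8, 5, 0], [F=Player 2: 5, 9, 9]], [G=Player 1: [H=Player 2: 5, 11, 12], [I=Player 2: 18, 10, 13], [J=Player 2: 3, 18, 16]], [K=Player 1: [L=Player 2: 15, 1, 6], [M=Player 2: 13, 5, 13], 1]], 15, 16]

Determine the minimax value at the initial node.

D (Player 2): min(19, 1, 11) = 1
E (Player 2): min(8, 5, 0) = 0
F (Player 2): min(5, 9, 9) = 5
C (Player 1): max(1, 0, 5) = 5
H (Player 2): min(5, 11, 12) = 5
I (Player 2): min(18, 10, 13) = 10
J (Player 2): min(3, 18, 16) = 3
G (Player 1): max(5, 10, 3) = 10
L (Player 2): min(15, 1, 6) = 1
M (Player 2): min(13, 5, 13) = 5
K (Player 1): max(1, 5, 1) = 5
B (Player 2): min(5, 10, 5) = 5
Root (Player 1): max(5, 15, 16) = 16

16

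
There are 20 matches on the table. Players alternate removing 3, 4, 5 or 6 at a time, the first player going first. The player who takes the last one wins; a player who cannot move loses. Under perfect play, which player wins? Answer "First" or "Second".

Second

i:   0  1  2  3  4  5  6  7  8  9 10 11 12 13 14 15 16 17 18 19 20
     L  L  L  W  W  W  W  W  W  L  L  L  W  W  W  W  W  W  L  L  L
Position 20 is L, so the second player wins.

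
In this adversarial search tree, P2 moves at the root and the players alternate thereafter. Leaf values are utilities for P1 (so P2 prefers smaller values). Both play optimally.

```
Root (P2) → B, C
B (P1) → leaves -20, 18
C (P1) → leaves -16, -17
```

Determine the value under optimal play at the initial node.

B (P1): max(-20, 18) = 18
C (P1): max(-16, -17) = -16
Root (P2): min(18, -16) = -16

-16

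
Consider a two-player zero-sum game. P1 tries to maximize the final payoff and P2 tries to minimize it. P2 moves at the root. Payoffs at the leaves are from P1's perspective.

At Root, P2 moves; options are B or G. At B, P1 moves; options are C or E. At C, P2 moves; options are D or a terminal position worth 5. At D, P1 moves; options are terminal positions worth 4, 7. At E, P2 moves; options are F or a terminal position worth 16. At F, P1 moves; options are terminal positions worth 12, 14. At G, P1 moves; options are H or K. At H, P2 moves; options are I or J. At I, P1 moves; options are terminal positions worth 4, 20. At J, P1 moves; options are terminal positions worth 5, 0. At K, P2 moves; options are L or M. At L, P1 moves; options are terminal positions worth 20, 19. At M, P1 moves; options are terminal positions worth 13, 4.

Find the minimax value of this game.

D (P1): max(4, 7) = 7
C (P2): min(7, 5) = 5
F (P1): max(12, 14) = 14
E (P2): min(14, 16) = 14
B (P1): max(5, 14) = 14
I (P1): max(4, 20) = 20
J (P1): max(5, 0) = 5
H (P2): min(20, 5) = 5
L (P1): max(20, 19) = 20
M (P1): max(13, 4) = 13
K (P2): min(20, 13) = 13
G (P1): max(5, 13) = 13
Root (P2): min(14, 13) = 13

13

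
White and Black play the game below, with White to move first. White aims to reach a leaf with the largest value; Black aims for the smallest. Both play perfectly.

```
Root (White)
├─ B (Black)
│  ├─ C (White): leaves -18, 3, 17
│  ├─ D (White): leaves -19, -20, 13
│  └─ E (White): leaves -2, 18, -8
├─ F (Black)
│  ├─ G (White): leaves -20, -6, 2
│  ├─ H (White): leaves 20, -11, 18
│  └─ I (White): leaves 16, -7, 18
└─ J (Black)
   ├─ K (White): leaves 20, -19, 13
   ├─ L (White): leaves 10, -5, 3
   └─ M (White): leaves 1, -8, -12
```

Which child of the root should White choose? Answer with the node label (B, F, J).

C (White): max(-18, 3, 17) = 17
D (White): max(-19, -20, 13) = 13
E (White): max(-2, 18, -8) = 18
B (Black): min(17, 13, 18) = 13
G (White): max(-20, -6, 2) = 2
H (White): max(20, -11, 18) = 20
I (White): max(16, -7, 18) = 18
F (Black): min(2, 20, 18) = 2
K (White): max(20, -19, 13) = 20
L (White): max(10, -5, 3) = 10
M (White): max(1, -8, -12) = 1
J (Black): min(20, 10, 1) = 1
Root (White): max(13, 2, 1) = 13
White picks the child with the highest value: B (value 13).

B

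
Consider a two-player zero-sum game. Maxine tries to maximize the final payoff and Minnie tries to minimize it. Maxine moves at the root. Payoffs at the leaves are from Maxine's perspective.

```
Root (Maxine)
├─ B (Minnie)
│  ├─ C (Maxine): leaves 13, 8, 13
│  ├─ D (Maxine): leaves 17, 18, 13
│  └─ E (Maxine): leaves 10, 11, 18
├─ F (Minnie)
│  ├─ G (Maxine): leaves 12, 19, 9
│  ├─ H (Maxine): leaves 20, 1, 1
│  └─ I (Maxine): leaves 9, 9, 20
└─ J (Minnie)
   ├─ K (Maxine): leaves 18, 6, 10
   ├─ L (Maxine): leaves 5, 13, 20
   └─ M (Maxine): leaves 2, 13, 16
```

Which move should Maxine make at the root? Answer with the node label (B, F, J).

F

C (Maxine): max(13, 8, 13) = 13
D (Maxine): max(17, 18, 13) = 18
E (Maxine): max(10, 11, 18) = 18
B (Minnie): min(13, 18, 18) = 13
G (Maxine): max(12, 19, 9) = 19
H (Maxine): max(20, 1, 1) = 20
I (Maxine): max(9, 9, 20) = 20
F (Minnie): min(19, 20, 20) = 19
K (Maxine): max(18, 6, 10) = 18
L (Maxine): max(5, 13, 20) = 20
M (Maxine): max(2, 13, 16) = 16
J (Minnie): min(18, 20, 16) = 16
Root (Maxine): max(13, 19, 16) = 19
Maxine picks the child with the highest value: F (value 19).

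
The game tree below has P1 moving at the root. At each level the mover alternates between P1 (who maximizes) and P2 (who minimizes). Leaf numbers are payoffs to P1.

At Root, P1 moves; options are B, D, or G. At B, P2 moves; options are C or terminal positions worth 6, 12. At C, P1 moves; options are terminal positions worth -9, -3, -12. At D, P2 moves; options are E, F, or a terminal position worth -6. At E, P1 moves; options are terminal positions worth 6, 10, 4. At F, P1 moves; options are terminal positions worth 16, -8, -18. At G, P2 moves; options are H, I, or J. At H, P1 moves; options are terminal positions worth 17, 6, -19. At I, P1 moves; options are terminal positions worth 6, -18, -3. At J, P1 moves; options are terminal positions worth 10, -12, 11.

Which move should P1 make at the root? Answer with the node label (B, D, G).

C (P1): max(-9, -3, -12) = -3
B (P2): min(-3, 6, 12) = -3
E (P1): max(6, 10, 4) = 10
F (P1): max(16, -8, -18) = 16
D (P2): min(10, 16, -6) = -6
H (P1): max(17, 6, -19) = 17
I (P1): max(6, -18, -3) = 6
J (P1): max(10, -12, 11) = 11
G (P2): min(17, 6, 11) = 6
Root (P1): max(-3, -6, 6) = 6
P1 picks the child with the highest value: G (value 6).

G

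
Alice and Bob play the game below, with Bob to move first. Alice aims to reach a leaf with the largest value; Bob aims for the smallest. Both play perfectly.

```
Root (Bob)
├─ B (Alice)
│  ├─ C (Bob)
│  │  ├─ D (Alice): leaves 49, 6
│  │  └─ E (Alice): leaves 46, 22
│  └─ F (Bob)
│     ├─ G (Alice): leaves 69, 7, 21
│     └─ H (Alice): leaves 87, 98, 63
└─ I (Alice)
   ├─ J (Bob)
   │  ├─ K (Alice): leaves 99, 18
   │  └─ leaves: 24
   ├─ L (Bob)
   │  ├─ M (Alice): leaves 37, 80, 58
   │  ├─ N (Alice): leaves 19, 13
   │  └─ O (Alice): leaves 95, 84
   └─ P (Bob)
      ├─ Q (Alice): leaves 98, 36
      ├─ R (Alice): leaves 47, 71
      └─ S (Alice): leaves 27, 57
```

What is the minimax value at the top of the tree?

D (Alice): max(49, 6) = 49
E (Alice): max(46, 22) = 46
C (Bob): min(49, 46) = 46
G (Alice): max(69, 7, 21) = 69
H (Alice): max(87, 98, 63) = 98
F (Bob): min(69, 98) = 69
B (Alice): max(46, 69) = 69
K (Alice): max(99, 18) = 99
J (Bob): min(99, 24) = 24
M (Alice): max(37, 80, 58) = 80
N (Alice): max(19, 13) = 19
O (Alice): max(95, 84) = 95
L (Bob): min(80, 19, 95) = 19
Q (Alice): max(98, 36) = 98
R (Alice): max(47, 71) = 71
S (Alice): max(27, 57) = 57
P (Bob): min(98, 71, 57) = 57
I (Alice): max(24, 19, 57) = 57
Root (Bob): min(69, 57) = 57

57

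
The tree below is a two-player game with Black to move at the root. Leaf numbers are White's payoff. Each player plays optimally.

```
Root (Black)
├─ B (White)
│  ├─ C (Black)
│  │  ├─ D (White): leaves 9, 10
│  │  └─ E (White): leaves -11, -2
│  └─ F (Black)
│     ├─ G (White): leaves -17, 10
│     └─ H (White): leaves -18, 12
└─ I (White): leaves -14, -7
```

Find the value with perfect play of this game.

-7

D (White): max(9, 10) = 10
E (White): max(-11, -2) = -2
C (Black): min(10, -2) = -2
G (White): max(-17, 10) = 10
H (White): max(-18, 12) = 12
F (Black): min(10, 12) = 10
B (White): max(-2, 10) = 10
I (White): max(-14, -7) = -7
Root (Black): min(10, -7) = -7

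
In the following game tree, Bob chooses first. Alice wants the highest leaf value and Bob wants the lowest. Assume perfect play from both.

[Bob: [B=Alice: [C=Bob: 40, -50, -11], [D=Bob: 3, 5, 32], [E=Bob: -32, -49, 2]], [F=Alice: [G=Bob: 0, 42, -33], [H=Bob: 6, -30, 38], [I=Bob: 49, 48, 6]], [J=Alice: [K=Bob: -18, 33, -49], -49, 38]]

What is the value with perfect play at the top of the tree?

C (Bob): min(40, -50, -11) = -50
D (Bob): min(3, 5, 32) = 3
E (Bob): min(-32, -49, 2) = -49
B (Alice): max(-50, 3, -49) = 3
G (Bob): min(0, 42, -33) = -33
H (Bob): min(6, -30, 38) = -30
I (Bob): min(49, 48, 6) = 6
F (Alice): max(-33, -30, 6) = 6
K (Bob): min(-18, 33, -49) = -49
J (Alice): max(-49, -49, 38) = 38
Root (Bob): min(3, 6, 38) = 3

3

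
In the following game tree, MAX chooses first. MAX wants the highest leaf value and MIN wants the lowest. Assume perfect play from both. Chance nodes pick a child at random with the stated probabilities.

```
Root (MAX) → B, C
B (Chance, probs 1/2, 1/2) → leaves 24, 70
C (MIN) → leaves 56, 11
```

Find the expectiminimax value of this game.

B (Chance): 1/2·24 + 1/2·70 = 47
C (MIN): min(56, 11) = 11
Root (MAX): max(47, 11) = 47

47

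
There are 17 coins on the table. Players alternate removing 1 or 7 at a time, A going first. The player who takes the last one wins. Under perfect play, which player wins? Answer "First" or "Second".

First

Positions where the player to move wins (W) vs loses (L):
i:   0  1  2  3  4  5  6  7  8  9 10 11 12 13 14 15 16 17
     L  W  L  W  L  W  L  W  L  W  L  W  L  W  L  W  L  W
Position 17 is W, so the first player wins.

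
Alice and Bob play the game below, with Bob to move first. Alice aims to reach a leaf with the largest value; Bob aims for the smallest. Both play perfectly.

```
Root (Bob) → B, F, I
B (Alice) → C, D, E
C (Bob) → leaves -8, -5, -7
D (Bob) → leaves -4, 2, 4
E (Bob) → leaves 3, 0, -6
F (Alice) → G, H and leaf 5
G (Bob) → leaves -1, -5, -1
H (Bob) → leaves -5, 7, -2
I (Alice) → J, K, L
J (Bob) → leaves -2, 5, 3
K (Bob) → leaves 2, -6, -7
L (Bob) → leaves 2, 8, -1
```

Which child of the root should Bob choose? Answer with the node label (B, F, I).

B

C (Bob): min(-8, -5, -7) = -8
D (Bob): min(-4, 2, 4) = -4
E (Bob): min(3, 0, -6) = -6
B (Alice): max(-8, -4, -6) = -4
G (Bob): min(-1, -5, -1) = -5
H (Bob): min(-5, 7, -2) = -5
F (Alice): max(-5, -5, 5) = 5
J (Bob): min(-2, 5, 3) = -2
K (Bob): min(2, -6, -7) = -7
L (Bob): min(2, 8, -1) = -1
I (Alice): max(-2, -7, -1) = -1
Root (Bob): min(-4, 5, -1) = -4
Bob picks the child with the lowest value: B (value -4).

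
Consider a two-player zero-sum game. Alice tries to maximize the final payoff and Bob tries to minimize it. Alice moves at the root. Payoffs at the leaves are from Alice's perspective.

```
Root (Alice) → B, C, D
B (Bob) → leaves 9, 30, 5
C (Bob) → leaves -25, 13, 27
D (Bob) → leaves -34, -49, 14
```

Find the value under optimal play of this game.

B (Bob): min(9, 30, 5) = 5
C (Bob): min(-25, 13, 27) = -25
D (Bob): min(-34, -49, 14) = -49
Root (Alice): max(5, -25, -49) = 5

5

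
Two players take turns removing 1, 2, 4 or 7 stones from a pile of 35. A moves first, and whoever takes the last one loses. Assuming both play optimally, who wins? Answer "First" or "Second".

Compute winning (W) and losing (L) positions by backward induction:
i:   0  1  2  3  4  5  6  7  8  9 10 11 12 13 14 15 16 17 18 19 20 21 22 23 24 25 26 27 28 29 30 31 32 33 34 35
     W  L  W  W  L  W  W  L  W  W  L  W  W  L  W  W  L  W  W  L  W  W  L  W  W  L  W  W  L  W  W  L  W  W  L  W
Position 35 is W, so the first player wins.

First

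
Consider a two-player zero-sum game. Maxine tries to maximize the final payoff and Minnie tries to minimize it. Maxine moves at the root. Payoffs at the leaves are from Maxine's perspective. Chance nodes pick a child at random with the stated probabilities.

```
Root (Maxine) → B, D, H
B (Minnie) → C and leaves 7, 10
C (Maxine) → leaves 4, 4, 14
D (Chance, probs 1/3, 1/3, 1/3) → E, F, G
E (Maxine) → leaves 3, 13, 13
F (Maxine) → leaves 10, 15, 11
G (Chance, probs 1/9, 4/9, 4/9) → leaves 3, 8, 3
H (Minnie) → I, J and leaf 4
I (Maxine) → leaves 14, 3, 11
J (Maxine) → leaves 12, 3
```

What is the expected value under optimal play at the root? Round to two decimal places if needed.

C (Maxine): max(4, 4, 14) = 14
B (Minnie): min(14, 7, 10) = 7
E (Maxine): max(3, 13, 13) = 13
F (Maxine): max(10, 15, 11) = 15
G (Chance): 1/9·3 + 4/9·8 + 4/9·3 = 5.22
D (Chance): 1/3·13 + 1/3·15 + 1/3·5.22 = 11.07
I (Maxine): max(14, 3, 11) = 14
J (Maxine): max(12, 3) = 12
H (Minnie): min(14, 12, 4) = 4
Root (Maxine): max(7, 11.07, 4) = 11.07

11.07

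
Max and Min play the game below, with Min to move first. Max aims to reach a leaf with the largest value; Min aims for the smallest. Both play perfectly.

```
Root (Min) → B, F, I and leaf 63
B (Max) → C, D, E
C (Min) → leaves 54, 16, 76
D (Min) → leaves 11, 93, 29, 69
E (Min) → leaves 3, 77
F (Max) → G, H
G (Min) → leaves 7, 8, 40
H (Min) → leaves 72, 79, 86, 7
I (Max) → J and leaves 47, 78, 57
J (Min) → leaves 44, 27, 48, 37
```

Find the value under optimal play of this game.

C (Min): min(54, 16, 76) = 16
D (Min): min(11, 93, 29, 69) = 11
E (Min): min(3, 77) = 3
B (Max): max(16, 11, 3) = 16
G (Min): min(7, 8, 40) = 7
H (Min): min(72, 79, 86, 7) = 7
F (Max): max(7, 7) = 7
J (Min): min(44, 27, 48, 37) = 27
I (Max): max(27, 47, 78, 57) = 78
Root (Min): min(16, 7, 78, 63) = 7

7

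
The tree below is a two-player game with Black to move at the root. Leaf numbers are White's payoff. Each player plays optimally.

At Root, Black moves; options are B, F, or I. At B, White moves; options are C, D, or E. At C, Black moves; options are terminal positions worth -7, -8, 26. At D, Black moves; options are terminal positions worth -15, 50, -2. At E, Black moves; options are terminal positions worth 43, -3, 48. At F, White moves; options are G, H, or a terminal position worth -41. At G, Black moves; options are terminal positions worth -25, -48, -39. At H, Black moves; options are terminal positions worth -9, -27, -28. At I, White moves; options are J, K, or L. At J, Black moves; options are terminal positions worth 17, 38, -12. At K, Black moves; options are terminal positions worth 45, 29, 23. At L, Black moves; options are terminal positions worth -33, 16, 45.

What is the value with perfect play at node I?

23

J: min(17, 38, -12) = -12
K: min(45, 29, 23) = 23
L: min(-33, 16, 45) = -33
I: max(-12, 23, -33) = 23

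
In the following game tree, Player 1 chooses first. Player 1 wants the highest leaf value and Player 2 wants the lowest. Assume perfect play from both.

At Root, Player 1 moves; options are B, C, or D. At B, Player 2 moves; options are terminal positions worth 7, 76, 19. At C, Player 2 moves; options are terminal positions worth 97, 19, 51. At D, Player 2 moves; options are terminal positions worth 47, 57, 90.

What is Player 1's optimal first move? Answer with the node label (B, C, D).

B (Player 2): min(7, 76, 19) = 7
C (Player 2): min(97, 19, 51) = 19
D (Player 2): min(47, 57, 90) = 47
Root (Player 1): max(7, 19, 47) = 47
Player 1 picks the child with the highest value: D (value 47).

D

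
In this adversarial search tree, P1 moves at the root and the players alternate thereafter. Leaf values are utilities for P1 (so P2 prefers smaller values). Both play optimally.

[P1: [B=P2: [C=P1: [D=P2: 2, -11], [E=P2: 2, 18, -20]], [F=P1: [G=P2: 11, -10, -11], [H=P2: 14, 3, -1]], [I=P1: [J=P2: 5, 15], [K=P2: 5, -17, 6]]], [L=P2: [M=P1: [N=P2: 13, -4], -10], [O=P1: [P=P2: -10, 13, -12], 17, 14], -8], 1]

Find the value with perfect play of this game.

D (P2): min(2, -11) = -11
E (P2): min(2, 18, -20) = -20
C (P1): max(-11, -20) = -11
G (P2): min(11, -10, -11) = -11
H (P2): min(14, 3, -1) = -1
F (P1): max(-11, -1) = -1
J (P2): min(5, 15) = 5
K (P2): min(5, -17, 6) = -17
I (P1): max(5, -17) = 5
B (P2): min(-11, -1, 5) = -11
N (P2): min(13, -4) = -4
M (P1): max(-4, -10) = -4
P (P2): min(-10, 13, -12) = -12
O (P1): max(-12, 17, 14) = 17
L (P2): min(-4, 17, -8) = -8
Root (P1): max(-11, -8, 1) = 1

1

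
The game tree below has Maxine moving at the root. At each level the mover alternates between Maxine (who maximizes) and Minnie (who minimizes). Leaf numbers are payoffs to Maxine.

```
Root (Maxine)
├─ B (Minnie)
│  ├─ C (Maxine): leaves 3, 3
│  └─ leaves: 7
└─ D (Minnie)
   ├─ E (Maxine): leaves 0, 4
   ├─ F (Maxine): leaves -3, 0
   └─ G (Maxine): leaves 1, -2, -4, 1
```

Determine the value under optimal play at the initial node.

3

C (Maxine): max(3, 3) = 3
B (Minnie): min(3, 7) = 3
E (Maxine): max(0, 4) = 4
F (Maxine): max(-3, 0) = 0
G (Maxine): max(1, -2, -4, 1) = 1
D (Minnie): min(4, 0, 1) = 0
Root (Maxine): max(3, 0) = 3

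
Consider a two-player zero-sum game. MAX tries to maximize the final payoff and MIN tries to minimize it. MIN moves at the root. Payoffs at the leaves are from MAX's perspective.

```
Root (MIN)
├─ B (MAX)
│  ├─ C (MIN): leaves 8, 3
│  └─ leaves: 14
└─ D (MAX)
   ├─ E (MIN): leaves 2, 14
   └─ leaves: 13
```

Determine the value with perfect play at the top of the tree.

C (MIN): min(8, 3) = 3
B (MAX): max(3, 14) = 14
E (MIN): min(2, 14) = 2
D (MAX): max(2, 13) = 13
Root (MIN): min(14, 13) = 13

13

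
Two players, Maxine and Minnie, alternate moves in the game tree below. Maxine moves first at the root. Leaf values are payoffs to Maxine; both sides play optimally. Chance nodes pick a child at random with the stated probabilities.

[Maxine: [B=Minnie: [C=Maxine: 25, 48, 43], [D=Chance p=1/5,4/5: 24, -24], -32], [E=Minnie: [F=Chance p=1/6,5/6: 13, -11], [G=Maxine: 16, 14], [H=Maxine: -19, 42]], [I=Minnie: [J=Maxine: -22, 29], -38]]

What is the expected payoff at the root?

-7

C (Maxine): max(25, 48, 43) = 48
D (Chance): 1/5·24 + 4/5·-24 = -14.4
B (Minnie): min(48, -14.4, -32) = -32
F (Chance): 1/6·13 + 5/6·-11 = -7
G (Maxine): max(16, 14) = 16
H (Maxine): max(-19, 42) = 42
E (Minnie): min(-7, 16, 42) = -7
J (Maxine): max(-22, 29) = 29
I (Minnie): min(29, -38) = -38
Root (Maxine): max(-32, -7, -38) = -7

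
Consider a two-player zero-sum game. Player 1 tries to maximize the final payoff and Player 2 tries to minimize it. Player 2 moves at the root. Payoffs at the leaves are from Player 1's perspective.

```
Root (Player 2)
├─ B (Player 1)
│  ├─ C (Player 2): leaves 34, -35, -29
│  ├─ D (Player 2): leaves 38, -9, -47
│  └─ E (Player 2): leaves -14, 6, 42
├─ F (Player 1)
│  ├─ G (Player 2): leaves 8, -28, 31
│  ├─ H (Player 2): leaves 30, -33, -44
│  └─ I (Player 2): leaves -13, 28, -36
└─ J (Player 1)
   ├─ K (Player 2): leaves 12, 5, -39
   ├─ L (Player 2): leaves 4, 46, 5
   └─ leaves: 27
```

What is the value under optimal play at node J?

27

K: min(12, 5, -39) = -39
L: min(4, 46, 5) = 4
J: max(-39, 4, 27) = 27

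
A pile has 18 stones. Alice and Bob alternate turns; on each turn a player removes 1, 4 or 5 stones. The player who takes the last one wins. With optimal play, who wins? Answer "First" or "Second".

Compute winning (W) and losing (L) positions by backward induction:
i:   0  1  2  3  4  5  6  7  8  9 10 11 12 13 14 15 16 17 18
     L  W  L  W  W  W  W  W  L  W  L  W  W  W  W  W  L  W  L
Position 18 is L, so the second player wins.

Second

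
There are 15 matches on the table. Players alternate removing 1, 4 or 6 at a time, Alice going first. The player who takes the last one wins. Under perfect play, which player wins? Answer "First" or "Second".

W/L table (W = player to move can force a win):
i:   0  1  2  3  4  5  6  7  8  9 10 11 12 13 14 15
     L  W  L  W  W  L  W  L  W  W  L  W  L  W  W  L
Position 15 is L, so the second player wins.

Second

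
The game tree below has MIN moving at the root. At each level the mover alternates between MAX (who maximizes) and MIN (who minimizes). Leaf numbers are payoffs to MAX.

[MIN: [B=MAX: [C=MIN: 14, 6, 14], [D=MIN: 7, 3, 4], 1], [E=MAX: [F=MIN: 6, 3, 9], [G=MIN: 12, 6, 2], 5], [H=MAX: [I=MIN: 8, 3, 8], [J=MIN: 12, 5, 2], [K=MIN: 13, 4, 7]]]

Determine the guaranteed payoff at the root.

C (MIN): min(14, 6, 14) = 6
D (MIN): min(7, 3, 4) = 3
B (MAX): max(6, 3, 1) = 6
F (MIN): min(6, 3, 9) = 3
G (MIN): min(12, 6, 2) = 2
E (MAX): max(3, 2, 5) = 5
I (MIN): min(8, 3, 8) = 3
J (MIN): min(12, 5, 2) = 2
K (MIN): min(13, 4, 7) = 4
H (MAX): max(3, 2, 4) = 4
Root (MIN): min(6, 5, 4) = 4

4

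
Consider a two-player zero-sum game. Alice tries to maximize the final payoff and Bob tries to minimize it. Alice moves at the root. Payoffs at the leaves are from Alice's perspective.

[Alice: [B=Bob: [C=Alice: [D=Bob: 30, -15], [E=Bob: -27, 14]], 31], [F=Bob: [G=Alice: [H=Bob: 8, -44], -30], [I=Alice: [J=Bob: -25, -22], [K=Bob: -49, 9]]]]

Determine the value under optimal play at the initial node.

D (Bob): min(30, -15) = -15
E (Bob): min(-27, 14) = -27
C (Alice): max(-15, -27) = -15
B (Bob): min(-15, 31) = -15
H (Bob): min(8, -44) = -44
G (Alice): max(-44, -30) = -30
J (Bob): min(-25, -22) = -25
K (Bob): min(-49, 9) = -49
I (Alice): max(-25, -49) = -25
F (Bob): min(-30, -25) = -30
Root (Alice): max(-15, -30) = -15

-15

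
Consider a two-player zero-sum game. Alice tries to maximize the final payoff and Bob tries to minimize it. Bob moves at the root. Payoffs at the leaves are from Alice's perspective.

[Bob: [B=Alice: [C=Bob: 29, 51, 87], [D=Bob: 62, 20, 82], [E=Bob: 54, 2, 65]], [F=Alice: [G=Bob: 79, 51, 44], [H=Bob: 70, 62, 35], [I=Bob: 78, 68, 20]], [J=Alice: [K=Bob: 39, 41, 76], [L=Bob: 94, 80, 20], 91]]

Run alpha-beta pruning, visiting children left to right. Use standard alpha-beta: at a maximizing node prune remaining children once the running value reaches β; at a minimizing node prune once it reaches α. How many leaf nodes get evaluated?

C [α=-∞,β=+∞]: v=29
D [α=29,β=+∞]: v=20 after child 2 ≤ α → α-cutoff, skip 1
E [α=29,β=+∞]: v=2 after child 2 ≤ α → α-cutoff, skip 1
B [α=-∞,β=+∞]: v=29
G [α=-∞,β=29]: v=44
F [α=-∞,β=29]: v=44 after child 1 ≥ β → β-cutoff, skip 2
K [α=-∞,β=29]: v=39
J [α=-∞,β=29]: v=39 after child 1 ≥ β → β-cutoff, skip 2
Root [α=-∞,β=+∞]: v=29
Leaves evaluated: 13 of 25.

13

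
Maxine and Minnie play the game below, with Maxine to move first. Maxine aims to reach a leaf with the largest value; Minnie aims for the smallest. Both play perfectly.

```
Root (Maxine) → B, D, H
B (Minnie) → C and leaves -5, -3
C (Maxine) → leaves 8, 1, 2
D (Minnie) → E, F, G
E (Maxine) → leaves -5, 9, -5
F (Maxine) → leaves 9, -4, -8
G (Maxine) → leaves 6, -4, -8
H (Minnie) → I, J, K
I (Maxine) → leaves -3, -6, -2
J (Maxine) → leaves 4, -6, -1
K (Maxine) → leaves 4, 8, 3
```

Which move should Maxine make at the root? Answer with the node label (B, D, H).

D

C (Maxine): max(8, 1, 2) = 8
B (Minnie): min(8, -5, -3) = -5
E (Maxine): max(-5, 9, -5) = 9
F (Maxine): max(9, -4, -8) = 9
G (Maxine): max(6, -4, -8) = 6
D (Minnie): min(9, 9, 6) = 6
I (Maxine): max(-3, -6, -2) = -2
J (Maxine): max(4, -6, -1) = 4
K (Maxine): max(4, 8, 3) = 8
H (Minnie): min(-2, 4, 8) = -2
Root (Maxine): max(-5, 6, -2) = 6
Maxine picks the child with the highest value: D (value 6).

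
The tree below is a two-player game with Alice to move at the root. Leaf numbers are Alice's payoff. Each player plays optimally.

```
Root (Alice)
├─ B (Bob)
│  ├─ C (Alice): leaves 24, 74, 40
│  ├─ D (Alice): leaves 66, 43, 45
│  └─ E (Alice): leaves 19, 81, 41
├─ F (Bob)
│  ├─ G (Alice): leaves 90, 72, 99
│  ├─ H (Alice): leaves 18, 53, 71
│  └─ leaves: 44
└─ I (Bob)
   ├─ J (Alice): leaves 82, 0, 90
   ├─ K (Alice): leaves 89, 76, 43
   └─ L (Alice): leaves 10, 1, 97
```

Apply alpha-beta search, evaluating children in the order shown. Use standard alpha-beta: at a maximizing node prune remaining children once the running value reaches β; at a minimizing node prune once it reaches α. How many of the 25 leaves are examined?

C [α=-∞,β=+∞]: v=74
D [α=-∞,β=74]: v=66
E [α=-∞,β=66]: v=81 after child 2 ≥ β → β-cutoff, skip 1
B [α=-∞,β=+∞]: v=66
G [α=66,β=+∞]: v=99
H [α=66,β=99]: v=71
F [α=66,β=+∞]: v=44
J [α=66,β=+∞]: v=90
K [α=66,β=90]: v=89
L [α=66,β=89]: v=97
I [α=66,β=+∞]: v=89
Root [α=-∞,β=+∞]: v=89
Leaves evaluated: 24 of 25.

24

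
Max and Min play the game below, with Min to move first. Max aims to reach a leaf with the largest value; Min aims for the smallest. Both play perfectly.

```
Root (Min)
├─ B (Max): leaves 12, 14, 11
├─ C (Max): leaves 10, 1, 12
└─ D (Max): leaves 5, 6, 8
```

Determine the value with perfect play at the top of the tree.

8

B (Max): max(12, 14, 11) = 14
C (Max): max(10, 1, 12) = 12
D (Max): max(5, 6, 8) = 8
Root (Min): min(14, 12, 8) = 8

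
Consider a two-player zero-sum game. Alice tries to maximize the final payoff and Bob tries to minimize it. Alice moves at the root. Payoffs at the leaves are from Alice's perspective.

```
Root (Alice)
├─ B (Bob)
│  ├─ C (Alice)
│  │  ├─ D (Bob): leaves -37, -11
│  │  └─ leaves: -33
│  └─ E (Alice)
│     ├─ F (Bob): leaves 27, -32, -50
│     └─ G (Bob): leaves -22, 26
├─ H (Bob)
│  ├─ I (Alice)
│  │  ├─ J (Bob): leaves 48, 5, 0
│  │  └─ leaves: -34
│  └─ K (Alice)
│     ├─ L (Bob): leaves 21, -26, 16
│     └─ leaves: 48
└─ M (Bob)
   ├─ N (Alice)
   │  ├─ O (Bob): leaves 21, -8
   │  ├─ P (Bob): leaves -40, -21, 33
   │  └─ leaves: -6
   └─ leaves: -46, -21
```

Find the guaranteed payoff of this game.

D (Bob): min(-37, -11) = -37
C (Alice): max(-37, -33) = -33
F (Bob): min(27, -32, -50) = -50
G (Bob): min(-22, 26) = -22
E (Alice): max(-50, -22) = -22
B (Bob): min(-33, -22) = -33
J (Bob): min(48, 5, 0) = 0
I (Alice): max(0, -34) = 0
L (Bob): min(21, -26, 16) = -26
K (Alice): max(-26, 48) = 48
H (Bob): min(0, 48) = 0
O (Bob): min(21, -8) = -8
P (Bob): min(-40, -21, 33) = -40
N (Alice): max(-8, -40, -6) = -6
M (Bob): min(-6, -46, -21) = -46
Root (Alice): max(-33, 0, -46) = 0

0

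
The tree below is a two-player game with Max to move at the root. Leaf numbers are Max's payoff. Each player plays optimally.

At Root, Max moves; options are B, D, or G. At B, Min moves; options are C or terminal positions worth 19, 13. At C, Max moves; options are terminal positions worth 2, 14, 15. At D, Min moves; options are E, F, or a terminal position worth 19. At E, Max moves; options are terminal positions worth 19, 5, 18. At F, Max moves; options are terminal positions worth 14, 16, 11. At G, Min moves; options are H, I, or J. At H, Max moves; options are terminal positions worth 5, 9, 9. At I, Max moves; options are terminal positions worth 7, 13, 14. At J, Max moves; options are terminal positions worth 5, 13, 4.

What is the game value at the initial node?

C (Max): max(2, 14, 15) = 15
B (Min): min(15, 19, 13) = 13
E (Max): max(19, 5, 18) = 19
F (Max): max(14, 16, 11) = 16
D (Min): min(19, 16, 19) = 16
H (Max): max(5, 9, 9) = 9
I (Max): max(7, 13, 14) = 14
J (Max): max(5, 13, 4) = 13
G (Min): min(9, 14, 13) = 9
Root (Max): max(13, 16, 9) = 16

16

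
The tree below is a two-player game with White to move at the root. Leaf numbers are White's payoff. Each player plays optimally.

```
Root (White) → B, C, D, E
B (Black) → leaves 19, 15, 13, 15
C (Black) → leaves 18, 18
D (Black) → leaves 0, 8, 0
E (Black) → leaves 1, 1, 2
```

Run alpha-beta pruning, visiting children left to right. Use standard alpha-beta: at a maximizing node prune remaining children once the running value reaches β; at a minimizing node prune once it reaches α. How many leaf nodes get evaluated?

B [α=-∞,β=+∞]: v=13
C [α=13,β=+∞]: v=18
D [α=18,β=+∞]: v=0 after child 1 ≤ α → α-cutoff, skip 2
E [α=18,β=+∞]: v=1 after child 1 ≤ α → α-cutoff, skip 2
Root [α=-∞,β=+∞]: v=18
Leaves evaluated: 8 of 12.

8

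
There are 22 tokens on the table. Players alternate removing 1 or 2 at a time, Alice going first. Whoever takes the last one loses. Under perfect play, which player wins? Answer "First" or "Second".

Second

Positions where the player to move wins (W) vs loses (L):
i:   0  1  2  3  4  5  6  7  8  9 10 11 12 13 14 15 16 17 18 19 20 21 22
     W  L  W  W  L  W  W  L  W  W  L  W  W  L  W  W  L  W  W  L  W  W  L
Position 22 is L, so the second player wins.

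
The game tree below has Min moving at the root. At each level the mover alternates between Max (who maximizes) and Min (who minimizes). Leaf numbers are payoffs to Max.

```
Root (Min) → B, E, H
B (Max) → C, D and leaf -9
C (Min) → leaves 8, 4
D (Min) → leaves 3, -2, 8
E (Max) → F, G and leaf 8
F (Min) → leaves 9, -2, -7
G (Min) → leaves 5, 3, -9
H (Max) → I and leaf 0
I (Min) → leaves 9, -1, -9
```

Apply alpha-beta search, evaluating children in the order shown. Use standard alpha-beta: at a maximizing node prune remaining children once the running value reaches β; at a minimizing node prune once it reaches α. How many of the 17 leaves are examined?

15

C [α=-∞,β=+∞]: v=4
D [α=4,β=+∞]: v=3 after child 1 ≤ α → α-cutoff, skip 2
B [α=-∞,β=+∞]: v=4
F [α=-∞,β=4]: v=-7
G [α=-7,β=4]: v=-9
E [α=-∞,β=4]: v=8
I [α=-∞,β=4]: v=-9
H [α=-∞,β=4]: v=0
Root [α=-∞,β=+∞]: v=0
Leaves evaluated: 15 of 17.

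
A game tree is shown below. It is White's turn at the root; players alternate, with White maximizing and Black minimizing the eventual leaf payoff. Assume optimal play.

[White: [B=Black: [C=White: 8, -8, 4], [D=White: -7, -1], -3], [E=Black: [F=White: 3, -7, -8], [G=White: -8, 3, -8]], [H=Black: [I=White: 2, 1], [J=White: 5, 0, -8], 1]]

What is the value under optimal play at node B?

-3

C: max(8, -8, 4) = 8
D: max(-7, -1) = -1
B: min(8, -1, -3) = -3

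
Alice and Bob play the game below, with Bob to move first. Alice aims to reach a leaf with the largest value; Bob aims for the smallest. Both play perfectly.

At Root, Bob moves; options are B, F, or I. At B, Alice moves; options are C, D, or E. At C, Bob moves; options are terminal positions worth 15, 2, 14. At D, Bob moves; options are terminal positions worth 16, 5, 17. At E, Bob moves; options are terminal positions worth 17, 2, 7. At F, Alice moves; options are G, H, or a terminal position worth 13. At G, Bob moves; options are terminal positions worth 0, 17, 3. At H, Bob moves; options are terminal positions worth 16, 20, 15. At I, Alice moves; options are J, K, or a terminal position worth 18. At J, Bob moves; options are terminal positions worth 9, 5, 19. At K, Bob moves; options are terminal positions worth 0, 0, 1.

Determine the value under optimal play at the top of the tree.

5

C (Bob): min(15, 2, 14) = 2
D (Bob): min(16, 5, 17) = 5
E (Bob): min(17, 2, 7) = 2
B (Alice): max(2, 5, 2) = 5
G (Bob): min(0, 17, 3) = 0
H (Bob): min(16, 20, 15) = 15
F (Alice): max(0, 15, 13) = 15
J (Bob): min(9, 5, 19) = 5
K (Bob): min(0, 0, 1) = 0
I (Alice): max(5, 0, 18) = 18
Root (Bob): min(5, 15, 18) = 5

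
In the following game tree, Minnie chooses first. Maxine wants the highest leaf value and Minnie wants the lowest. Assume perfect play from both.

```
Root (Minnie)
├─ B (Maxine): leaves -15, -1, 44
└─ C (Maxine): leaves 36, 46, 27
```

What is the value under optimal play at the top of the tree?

44

B (Maxine): max(-15, -1, 44) = 44
C (Maxine): max(36, 46, 27) = 46
Root (Minnie): min(44, 46) = 44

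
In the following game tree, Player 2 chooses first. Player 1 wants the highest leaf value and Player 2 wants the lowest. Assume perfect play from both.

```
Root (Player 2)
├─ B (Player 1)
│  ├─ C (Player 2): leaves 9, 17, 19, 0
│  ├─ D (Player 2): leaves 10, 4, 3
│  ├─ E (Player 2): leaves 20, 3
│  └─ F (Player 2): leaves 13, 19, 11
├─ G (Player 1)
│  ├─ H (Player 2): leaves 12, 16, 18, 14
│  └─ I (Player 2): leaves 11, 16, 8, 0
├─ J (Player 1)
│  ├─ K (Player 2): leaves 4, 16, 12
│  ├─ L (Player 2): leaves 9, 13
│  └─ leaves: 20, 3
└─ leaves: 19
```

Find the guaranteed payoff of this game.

11

C (Player 2): min(9, 17, 19, 0) = 0
D (Player 2): min(10, 4, 3) = 3
E (Player 2): min(20, 3) = 3
F (Player 2): min(13, 19, 11) = 11
B (Player 1): max(0, 3, 3, 11) = 11
H (Player 2): min(12, 16, 18, 14) = 12
I (Player 2): min(11, 16, 8, 0) = 0
G (Player 1): max(12, 0) = 12
K (Player 2): min(4, 16, 12) = 4
L (Player 2): min(9, 13) = 9
J (Player 1): max(4, 9, 20, 3) = 20
Root (Player 2): min(11, 12, 20, 19) = 11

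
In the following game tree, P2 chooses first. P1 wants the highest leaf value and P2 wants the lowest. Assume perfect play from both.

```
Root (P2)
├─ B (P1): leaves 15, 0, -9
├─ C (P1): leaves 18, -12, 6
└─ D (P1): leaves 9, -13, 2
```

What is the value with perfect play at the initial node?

9

B (P1): max(15, 0, -9) = 15
C (P1): max(18, -12, 6) = 18
D (P1): max(9, -13, 2) = 9
Root (P2): min(15, 18, 9) = 9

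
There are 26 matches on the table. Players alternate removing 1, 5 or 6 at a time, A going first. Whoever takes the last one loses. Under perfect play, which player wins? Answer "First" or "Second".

First

W/L table (W = player to move can force a win):
i:   0  1  2  3  4  5  6  7  8  9 10 11 12 13 14 15 16 17 18 19 20 21 22 23 24 25 26
     W  L  W  L  W  L  W  W  W  W  W  W  L  W  L  W  L  W  W  W  W  W  W  L  W  L  W
Position 26 is W, so the first player wins.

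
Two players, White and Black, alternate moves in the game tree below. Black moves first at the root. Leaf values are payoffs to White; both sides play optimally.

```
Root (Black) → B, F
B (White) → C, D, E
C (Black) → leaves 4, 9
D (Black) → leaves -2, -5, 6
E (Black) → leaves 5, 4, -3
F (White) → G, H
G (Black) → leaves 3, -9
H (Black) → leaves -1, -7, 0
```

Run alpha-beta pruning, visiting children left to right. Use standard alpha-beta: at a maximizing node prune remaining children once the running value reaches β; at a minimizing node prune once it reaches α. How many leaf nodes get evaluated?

10

C [α=-∞,β=+∞]: v=4
D [α=4,β=+∞]: v=-2 after child 1 ≤ α → α-cutoff, skip 2
E [α=4,β=+∞]: v=4 after child 2 ≤ α → α-cutoff, skip 1
B [α=-∞,β=+∞]: v=4
G [α=-∞,β=4]: v=-9
H [α=-9,β=4]: v=-7
F [α=-∞,β=4]: v=-7
Root [α=-∞,β=+∞]: v=-7
Leaves evaluated: 10 of 13.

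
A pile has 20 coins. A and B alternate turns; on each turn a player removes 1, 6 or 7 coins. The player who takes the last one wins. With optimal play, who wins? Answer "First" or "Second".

Positions where the player to move wins (W) vs loses (L):
i:   0  1  2  3  4  5  6  7  8  9 10 11 12 13 14 15 16 17 18 19 20
     L  W  L  W  L  W  W  W  W  W  W  W  L  W  L  W  L  W  W  W  W
Position 20 is W, so the first player wins.

First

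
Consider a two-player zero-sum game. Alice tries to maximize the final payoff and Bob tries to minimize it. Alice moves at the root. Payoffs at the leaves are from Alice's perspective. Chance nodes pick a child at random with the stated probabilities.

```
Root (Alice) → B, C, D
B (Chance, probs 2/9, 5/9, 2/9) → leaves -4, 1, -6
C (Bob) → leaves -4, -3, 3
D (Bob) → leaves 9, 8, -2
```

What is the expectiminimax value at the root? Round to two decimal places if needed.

-1.67

B (Chance): 2/9·-4 + 5/9·1 + 2/9·-6 = -1.67
C (Bob): min(-4, -3, 3) = -4
D (Bob): min(9, 8, -2) = -2
Root (Alice): max(-1.67, -4, -2) = -1.67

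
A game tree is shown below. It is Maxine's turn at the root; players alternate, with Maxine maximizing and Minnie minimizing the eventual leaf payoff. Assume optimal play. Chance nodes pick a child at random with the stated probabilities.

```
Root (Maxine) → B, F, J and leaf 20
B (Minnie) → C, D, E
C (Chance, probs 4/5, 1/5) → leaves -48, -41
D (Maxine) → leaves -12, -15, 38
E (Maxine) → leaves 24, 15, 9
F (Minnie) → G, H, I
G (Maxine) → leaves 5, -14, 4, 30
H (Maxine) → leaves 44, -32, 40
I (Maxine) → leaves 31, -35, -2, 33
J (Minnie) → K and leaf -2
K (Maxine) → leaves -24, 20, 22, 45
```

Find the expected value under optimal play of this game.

C (Chance): 4/5·-48 + 1/5·-41 = -46.6
D (Maxine): max(-12, -15, 38) = 38
E (Maxine): max(24, 15, 9) = 24
B (Minnie): min(-46.6, 38, 24) = -46.6
G (Maxine): max(5, -14, 4, 30) = 30
H (Maxine): max(44, -32, 40) = 44
I (Maxine): max(31, -35, -2, 33) = 33
F (Minnie): min(30, 44, 33) = 30
K (Maxine): max(-24, 20, 22, 45) = 45
J (Minnie): min(45, -2) = -2
Root (Maxine): max(-46.6, 30, -2, 20) = 30

30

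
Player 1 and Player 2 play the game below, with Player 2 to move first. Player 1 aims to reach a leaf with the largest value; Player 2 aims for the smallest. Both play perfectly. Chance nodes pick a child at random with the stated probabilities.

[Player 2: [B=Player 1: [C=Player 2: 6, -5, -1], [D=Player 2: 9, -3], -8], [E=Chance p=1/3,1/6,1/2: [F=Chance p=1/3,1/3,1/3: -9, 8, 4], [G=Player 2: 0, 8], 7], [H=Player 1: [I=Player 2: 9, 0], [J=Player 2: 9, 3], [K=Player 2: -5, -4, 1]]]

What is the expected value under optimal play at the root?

C (Player 2): min(6, -5, -1) = -5
D (Player 2): min(9, -3) = -3
B (Player 1): max(-5, -3, -8) = -3
F (Chance): 1/3·-9 + 1/3·8 + 1/3·4 = 1
G (Player 2): min(0, 8) = 0
E (Chance): 1/3·1 + 1/6·0 + 1/2·7 = 3.83
I (Player 2): min(9, 0) = 0
J (Player 2): min(9, 3) = 3
K (Player 2): min(-5, -4, 1) = -5
H (Player 1): max(0, 3, -5) = 3
Root (Player 2): min(-3, 3.83, 3) = -3

-3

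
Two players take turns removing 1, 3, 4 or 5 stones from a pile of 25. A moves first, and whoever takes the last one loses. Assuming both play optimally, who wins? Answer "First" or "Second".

Second

i:   0  1  2  3  4  5  6  7  8  9 10 11 12 13 14 15 16 17 18 19 20 21 22 23 24 25
     W  L  W  L  W  W  W  W  W  L  W  L  W  W  W  W  W  L  W  L  W  W  W  W  W  L
Position 25 is L, so the second player wins.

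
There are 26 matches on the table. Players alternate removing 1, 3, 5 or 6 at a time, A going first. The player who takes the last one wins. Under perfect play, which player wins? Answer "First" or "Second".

Second

Mark each pile size as W (mover wins) or L (mover loses):
i:   0  1  2  3  4  5  6  7  8  9 10 11 12 13 14 15 16 17 18 19 20 21 22 23 24 25 26
     L  W  L  W  L  W  W  W  W  W  W  L  W  L  W  L  W  W  W  W  W  W  L  W  L  W  L
Position 26 is L, so the second player wins.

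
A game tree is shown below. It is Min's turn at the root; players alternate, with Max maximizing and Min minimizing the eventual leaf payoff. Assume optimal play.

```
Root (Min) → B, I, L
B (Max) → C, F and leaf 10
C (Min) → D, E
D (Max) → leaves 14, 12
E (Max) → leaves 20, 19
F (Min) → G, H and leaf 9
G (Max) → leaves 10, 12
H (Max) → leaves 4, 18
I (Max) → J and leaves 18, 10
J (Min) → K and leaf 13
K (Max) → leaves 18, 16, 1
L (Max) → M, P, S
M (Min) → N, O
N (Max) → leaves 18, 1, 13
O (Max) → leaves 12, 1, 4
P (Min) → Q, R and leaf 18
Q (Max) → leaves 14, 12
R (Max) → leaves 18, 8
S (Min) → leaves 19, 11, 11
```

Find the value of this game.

D (Max): max(14, 12) = 14
E (Max): max(20, 19) = 20
C (Min): min(14, 20) = 14
G (Max): max(10, 12) = 12
H (Max): max(4, 18) = 18
F (Min): min(12, 18, 9) = 9
B (Max): max(14, 9, 10) = 14
K (Max): max(18, 16, 1) = 18
J (Min): min(18, 13) = 13
I (Max): max(13, 18, 10) = 18
N (Max): max(18, 1, 13) = 18
O (Max): max(12, 1, 4) = 12
M (Min): min(18, 12) = 12
Q (Max): max(14, 12) = 14
R (Max): max(18, 8) = 18
P (Min): min(14, 18, 18) = 14
S (Min): min(19, 11, 11) = 11
L (Max): max(12, 14, 11) = 14
Root (Min): min(14, 18, 14) = 14

14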